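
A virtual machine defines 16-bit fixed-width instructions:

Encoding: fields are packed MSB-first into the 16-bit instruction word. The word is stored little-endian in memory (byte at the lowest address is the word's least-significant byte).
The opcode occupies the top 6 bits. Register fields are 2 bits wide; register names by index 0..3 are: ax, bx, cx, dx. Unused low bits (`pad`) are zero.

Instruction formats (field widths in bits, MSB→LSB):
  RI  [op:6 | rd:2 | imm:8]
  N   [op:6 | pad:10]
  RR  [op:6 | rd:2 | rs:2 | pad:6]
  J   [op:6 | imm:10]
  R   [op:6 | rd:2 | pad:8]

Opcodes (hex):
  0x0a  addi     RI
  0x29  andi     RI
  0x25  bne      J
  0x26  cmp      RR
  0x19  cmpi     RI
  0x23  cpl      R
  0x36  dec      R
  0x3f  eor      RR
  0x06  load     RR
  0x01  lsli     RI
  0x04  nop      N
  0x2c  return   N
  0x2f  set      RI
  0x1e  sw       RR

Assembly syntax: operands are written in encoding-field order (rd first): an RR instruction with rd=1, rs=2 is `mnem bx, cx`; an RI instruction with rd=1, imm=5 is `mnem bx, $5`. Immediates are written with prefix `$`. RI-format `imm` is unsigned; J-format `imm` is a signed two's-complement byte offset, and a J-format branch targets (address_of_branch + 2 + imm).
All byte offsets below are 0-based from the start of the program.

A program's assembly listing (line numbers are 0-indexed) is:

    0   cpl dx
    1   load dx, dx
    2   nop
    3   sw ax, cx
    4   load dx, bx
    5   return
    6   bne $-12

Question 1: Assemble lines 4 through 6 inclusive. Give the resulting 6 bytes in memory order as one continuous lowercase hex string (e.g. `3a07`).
L4: load op=0x6:6|rd=3:2|rs=1:2|pad=0:6 ⇒ 0x1b40 ⇒ little 40 1b
L5: return op=0x2c:6|pad=0:10 ⇒ 0xb000 ⇒ little 00 b0
L6: bne op=0x25:6|imm=-12:10 ⇒ 0x97f4 ⇒ little f4 97

401b00b0f497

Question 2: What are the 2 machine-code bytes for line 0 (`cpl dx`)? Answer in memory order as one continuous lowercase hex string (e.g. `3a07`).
008f

0. cpl fields op=0x23:6|rd=3:2|pad=0:8 → word 8f00h → 00 8f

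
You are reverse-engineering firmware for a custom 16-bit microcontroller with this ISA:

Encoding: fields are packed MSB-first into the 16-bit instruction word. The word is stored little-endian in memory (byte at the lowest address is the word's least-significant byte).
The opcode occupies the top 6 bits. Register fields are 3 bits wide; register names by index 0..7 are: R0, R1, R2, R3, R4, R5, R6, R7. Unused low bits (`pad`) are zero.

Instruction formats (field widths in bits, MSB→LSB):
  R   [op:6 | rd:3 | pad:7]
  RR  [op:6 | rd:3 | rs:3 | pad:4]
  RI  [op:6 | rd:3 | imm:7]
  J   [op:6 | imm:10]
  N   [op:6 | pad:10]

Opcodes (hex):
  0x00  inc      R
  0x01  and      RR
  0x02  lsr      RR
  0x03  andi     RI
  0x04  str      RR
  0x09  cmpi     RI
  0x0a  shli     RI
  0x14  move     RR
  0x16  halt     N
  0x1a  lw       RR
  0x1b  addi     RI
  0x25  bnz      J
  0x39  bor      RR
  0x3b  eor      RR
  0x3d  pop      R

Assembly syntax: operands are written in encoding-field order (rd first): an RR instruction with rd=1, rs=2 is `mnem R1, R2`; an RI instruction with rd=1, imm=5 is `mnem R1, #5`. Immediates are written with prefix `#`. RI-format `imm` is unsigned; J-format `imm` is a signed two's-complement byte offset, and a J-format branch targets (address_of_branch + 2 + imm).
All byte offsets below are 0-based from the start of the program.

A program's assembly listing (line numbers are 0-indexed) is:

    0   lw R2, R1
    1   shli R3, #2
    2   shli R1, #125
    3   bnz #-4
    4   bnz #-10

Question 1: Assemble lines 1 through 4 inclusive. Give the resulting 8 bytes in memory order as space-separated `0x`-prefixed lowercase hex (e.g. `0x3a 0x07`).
line 1 (shli): pack op=0xa:6|rd=3:3|imm=2:7 = 0x2982; little→ 82 29
line 2 (shli): pack op=0xa:6|rd=1:3|imm=125:7 = 0x28fd; little→ fd 28
line 3 (bnz): pack op=0x25:6|imm=-4:10 = 0x97fc; little→ fc 97
line 4 (bnz): pack op=0x25:6|imm=-10:10 = 0x97f6; little→ f6 97

0x82 0x29 0xfd 0x28 0xfc 0x97 0xf6 0x97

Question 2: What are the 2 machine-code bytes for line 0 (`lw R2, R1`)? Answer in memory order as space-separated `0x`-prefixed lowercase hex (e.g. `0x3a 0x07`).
line 0 (lw): pack op=0x1a:6|rd=2:3|rs=1:3|pad=0:4 = 0x6910; little→ 10 69

0x10 0x69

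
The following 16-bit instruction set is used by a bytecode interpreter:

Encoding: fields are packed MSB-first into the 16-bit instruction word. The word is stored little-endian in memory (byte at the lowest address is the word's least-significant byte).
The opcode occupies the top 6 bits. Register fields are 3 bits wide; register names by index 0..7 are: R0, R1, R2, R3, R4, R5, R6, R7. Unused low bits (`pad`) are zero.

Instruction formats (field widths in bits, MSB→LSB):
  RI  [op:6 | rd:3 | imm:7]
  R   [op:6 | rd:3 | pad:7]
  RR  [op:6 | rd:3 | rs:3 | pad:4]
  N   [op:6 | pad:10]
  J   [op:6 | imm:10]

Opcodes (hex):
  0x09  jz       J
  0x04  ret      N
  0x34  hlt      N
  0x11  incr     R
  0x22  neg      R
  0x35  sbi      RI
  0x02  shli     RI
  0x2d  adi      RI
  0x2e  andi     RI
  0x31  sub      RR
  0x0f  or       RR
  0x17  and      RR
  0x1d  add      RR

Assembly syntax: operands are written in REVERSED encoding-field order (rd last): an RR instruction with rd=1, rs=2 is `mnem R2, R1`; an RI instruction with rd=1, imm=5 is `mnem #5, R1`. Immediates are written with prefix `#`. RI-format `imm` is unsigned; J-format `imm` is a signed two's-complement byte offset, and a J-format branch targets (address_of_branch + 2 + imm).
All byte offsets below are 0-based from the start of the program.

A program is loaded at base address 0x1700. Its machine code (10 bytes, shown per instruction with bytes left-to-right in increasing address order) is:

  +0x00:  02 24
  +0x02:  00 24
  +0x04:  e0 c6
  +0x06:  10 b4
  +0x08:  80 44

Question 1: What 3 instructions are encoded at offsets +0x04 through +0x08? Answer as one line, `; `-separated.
sub R6, R5; adi #16, R0; incr R1

@+04  little-endian(e0 c6) = 0xc6e0
  opcode bits[15:10]=0x31: sub/RR
  rd@[9:7]=0x5 ⇒ R5
  rs@[6:4]=0x6 ⇒ R6
@+06  little-endian(10 b4) = 0xb410
  opcode bits[15:10]=0x2d: adi/RI
  rd@[9:7]=0x0 ⇒ R0
  imm@[6:0]=0x10 ⇒ #16
@+08  little-endian(80 44) = 0x4480
  opcode bits[15:10]=0x11: incr/R
  rd@[9:7]=0x1 ⇒ R1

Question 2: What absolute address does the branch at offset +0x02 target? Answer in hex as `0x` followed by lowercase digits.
+0x02: 00 24 ⇒ word 0x2400 (little)
  top 6b → 0x9 → jz [J]
  imm: (w>>0)&0x3ff=0x0 → #0
  target = base 0x1700 + off 0x02 + 2 + imm 0 = 0x1704

0x1704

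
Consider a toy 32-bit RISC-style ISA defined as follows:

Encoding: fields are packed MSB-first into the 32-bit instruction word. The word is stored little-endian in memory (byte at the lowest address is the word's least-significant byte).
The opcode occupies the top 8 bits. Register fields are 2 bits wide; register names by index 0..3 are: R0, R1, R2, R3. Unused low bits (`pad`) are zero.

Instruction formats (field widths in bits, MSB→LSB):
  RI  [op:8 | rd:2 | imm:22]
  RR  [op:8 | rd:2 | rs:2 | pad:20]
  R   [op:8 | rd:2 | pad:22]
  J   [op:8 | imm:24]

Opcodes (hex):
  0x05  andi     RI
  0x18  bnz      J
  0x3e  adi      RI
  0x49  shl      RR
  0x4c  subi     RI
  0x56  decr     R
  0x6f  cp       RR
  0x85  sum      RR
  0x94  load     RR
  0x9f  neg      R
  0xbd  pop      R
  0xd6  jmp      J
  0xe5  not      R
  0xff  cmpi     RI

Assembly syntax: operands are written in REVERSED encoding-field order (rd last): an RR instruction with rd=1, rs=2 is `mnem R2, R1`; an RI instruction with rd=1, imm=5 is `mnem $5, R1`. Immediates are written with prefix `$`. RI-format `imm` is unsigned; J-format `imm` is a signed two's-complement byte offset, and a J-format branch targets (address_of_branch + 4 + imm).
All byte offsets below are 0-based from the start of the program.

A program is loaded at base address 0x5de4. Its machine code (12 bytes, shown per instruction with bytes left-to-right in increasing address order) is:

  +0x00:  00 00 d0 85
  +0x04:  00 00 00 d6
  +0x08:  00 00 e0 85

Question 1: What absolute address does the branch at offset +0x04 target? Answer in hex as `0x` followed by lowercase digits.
[04] 00 00 00 d6 → 0xd6000000
  op=0xd6000000>>24=0xd6 ⇒ jmp (J)
  imm@[23:0]=0x0 ⇒ $0
  target = base 0x5de4 + off 0x04 + 4 + imm 0 = 0x5dec

0x5dec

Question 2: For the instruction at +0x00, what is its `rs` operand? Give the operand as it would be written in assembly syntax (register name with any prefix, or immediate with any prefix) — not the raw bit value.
R1

off 0x00: read 00 00 d0 85 as little → 0x85d00000
  opcode bits[31:24]=0x85: sum/RR
  rd: (w>>22)&0x3=0x3 → R3
  rs: (w>>20)&0x3=0x1 → R1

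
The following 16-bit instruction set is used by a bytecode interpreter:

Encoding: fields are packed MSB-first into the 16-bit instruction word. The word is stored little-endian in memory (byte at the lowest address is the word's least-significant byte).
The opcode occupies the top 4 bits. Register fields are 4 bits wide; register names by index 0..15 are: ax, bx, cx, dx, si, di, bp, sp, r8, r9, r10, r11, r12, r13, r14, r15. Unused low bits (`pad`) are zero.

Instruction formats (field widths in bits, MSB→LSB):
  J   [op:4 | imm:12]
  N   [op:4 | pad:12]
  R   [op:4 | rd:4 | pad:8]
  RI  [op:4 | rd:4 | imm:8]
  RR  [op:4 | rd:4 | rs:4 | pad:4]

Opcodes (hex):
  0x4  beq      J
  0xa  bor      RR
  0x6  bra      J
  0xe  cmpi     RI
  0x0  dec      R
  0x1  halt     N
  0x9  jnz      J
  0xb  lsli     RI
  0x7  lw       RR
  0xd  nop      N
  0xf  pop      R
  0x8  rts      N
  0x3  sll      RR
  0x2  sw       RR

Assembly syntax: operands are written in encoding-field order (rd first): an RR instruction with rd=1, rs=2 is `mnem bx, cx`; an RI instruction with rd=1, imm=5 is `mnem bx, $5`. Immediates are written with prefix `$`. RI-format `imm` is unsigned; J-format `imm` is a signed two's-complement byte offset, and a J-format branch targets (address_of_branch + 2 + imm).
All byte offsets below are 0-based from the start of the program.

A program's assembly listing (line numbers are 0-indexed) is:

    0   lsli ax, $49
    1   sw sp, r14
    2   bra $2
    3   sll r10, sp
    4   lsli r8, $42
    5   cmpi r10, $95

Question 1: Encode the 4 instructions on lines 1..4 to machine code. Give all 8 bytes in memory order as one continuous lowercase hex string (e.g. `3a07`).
L1: sw op=0x2:4|rd=7:4|rs=14:4|pad=0:4 ⇒ 0x27e0 ⇒ little e0 27
L2: bra op=0x6:4|imm=2:12 ⇒ 0x6002 ⇒ little 02 60
L3: sll op=0x3:4|rd=10:4|rs=7:4|pad=0:4 ⇒ 0x3a70 ⇒ little 70 3a
L4: lsli op=0xb:4|rd=8:4|imm=42:8 ⇒ 0xb82a ⇒ little 2a b8

e0270260703a2ab8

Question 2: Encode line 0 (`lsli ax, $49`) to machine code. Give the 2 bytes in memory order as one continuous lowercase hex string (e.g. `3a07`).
L0: lsli op=0xb:4|rd=0:4|imm=49:8 ⇒ 0xb031 ⇒ little 31 b0

31b0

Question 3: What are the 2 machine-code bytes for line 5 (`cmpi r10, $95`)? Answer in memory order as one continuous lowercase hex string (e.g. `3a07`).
5fea

line 5 (cmpi): pack op=0xe:4|rd=10:4|imm=95:8 = 0xea5f; little→ 5f ea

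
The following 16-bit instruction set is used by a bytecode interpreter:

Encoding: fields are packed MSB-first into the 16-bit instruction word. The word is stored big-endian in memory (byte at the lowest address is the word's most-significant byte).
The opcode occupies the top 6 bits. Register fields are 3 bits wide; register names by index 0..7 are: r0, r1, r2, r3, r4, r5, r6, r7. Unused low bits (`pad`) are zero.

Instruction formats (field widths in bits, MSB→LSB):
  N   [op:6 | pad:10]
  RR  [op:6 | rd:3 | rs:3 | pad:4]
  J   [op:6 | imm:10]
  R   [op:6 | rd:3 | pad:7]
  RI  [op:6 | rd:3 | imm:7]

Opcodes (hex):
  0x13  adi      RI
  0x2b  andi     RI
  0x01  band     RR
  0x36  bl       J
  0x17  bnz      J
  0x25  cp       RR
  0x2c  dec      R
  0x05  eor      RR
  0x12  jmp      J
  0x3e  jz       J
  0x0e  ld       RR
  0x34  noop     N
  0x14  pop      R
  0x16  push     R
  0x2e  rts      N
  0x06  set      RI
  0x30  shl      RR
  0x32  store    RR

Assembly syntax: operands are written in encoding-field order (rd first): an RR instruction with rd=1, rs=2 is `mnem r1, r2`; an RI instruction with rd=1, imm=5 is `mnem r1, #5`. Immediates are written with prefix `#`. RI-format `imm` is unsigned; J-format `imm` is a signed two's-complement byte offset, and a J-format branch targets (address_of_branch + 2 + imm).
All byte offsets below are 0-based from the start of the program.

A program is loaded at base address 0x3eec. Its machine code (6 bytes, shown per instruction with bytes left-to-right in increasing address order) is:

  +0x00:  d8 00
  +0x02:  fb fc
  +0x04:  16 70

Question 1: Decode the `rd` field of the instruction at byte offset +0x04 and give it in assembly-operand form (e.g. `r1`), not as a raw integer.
r4

+0x04: 16 70 ⇒ word 0x1670 (big)
  op=0x1670>>10=0x5 ⇒ eor (RR)
  rd: (w>>7)&0x7=0x4 → r4
  rs: (w>>4)&0x7=0x7 → r7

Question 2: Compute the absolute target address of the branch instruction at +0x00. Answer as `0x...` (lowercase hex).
0x3eee

[00] d8 00 → 0xd800
  top 6b → 0x36 → bl [J]
  imm@[9:0]=0x0 ⇒ #0
  target = base 0x3eec + off 0x00 + 2 + imm 0 = 0x3eee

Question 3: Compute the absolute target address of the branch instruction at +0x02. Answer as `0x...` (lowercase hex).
0x3eec

off 0x02: read fb fc as big → 0xfbfc
  op=0xfbfc>>10=0x3e ⇒ jz (J)
  [9:0] imm=1020 (s10→-4) = #-4
  target = base 0x3eec + off 0x02 + 2 + imm -4 = 0x3eec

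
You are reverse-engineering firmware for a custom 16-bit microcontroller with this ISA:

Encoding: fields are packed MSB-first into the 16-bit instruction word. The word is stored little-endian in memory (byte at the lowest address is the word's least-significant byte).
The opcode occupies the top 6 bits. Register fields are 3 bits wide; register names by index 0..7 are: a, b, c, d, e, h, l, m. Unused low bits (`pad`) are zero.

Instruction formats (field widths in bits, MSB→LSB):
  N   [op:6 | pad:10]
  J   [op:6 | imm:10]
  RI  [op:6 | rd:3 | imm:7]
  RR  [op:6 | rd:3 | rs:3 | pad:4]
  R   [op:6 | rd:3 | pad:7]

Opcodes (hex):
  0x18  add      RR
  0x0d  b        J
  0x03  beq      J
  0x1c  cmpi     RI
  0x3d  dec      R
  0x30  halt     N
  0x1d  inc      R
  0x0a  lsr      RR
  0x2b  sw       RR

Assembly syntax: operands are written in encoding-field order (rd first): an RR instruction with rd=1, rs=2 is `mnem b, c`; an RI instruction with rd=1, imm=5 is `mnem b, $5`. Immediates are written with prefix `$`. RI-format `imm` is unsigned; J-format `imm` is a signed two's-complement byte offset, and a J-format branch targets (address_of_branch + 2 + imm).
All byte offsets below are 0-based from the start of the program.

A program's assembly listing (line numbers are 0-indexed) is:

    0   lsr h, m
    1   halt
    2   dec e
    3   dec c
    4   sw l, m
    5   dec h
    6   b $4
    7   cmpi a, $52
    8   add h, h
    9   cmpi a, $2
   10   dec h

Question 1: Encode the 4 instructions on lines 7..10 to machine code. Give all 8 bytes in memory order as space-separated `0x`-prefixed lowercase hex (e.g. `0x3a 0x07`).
0x34 0x70 0xd0 0x62 0x02 0x70 0x80 0xf6

7. cmpi fields op=0x1c:6|rd=0:3|imm=52:7 → word 7034h → 34 70
8. add fields op=0x18:6|rd=5:3|rs=5:3|pad=0:4 → word 62d0h → d0 62
9. cmpi fields op=0x1c:6|rd=0:3|imm=2:7 → word 7002h → 02 70
10. dec fields op=0x3d:6|rd=5:3|pad=0:7 → word f680h → 80 f6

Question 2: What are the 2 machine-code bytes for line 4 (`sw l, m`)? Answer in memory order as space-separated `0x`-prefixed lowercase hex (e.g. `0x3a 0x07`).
0x70 0xaf

4. sw fields op=0x2b:6|rd=6:3|rs=7:3|pad=0:4 → word af70h → 70 af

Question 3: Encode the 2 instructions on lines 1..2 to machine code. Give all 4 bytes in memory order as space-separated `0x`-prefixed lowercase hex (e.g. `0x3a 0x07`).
1. halt fields op=0x30:6|pad=0:10 → word c000h → 00 c0
2. dec fields op=0x3d:6|rd=4:3|pad=0:7 → word f600h → 00 f6

0x00 0xc0 0x00 0xf6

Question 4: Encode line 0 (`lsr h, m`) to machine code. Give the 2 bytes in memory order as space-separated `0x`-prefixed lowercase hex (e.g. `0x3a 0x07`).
0. lsr fields op=0xa:6|rd=5:3|rs=7:3|pad=0:4 → word 2af0h → f0 2a

0xf0 0x2a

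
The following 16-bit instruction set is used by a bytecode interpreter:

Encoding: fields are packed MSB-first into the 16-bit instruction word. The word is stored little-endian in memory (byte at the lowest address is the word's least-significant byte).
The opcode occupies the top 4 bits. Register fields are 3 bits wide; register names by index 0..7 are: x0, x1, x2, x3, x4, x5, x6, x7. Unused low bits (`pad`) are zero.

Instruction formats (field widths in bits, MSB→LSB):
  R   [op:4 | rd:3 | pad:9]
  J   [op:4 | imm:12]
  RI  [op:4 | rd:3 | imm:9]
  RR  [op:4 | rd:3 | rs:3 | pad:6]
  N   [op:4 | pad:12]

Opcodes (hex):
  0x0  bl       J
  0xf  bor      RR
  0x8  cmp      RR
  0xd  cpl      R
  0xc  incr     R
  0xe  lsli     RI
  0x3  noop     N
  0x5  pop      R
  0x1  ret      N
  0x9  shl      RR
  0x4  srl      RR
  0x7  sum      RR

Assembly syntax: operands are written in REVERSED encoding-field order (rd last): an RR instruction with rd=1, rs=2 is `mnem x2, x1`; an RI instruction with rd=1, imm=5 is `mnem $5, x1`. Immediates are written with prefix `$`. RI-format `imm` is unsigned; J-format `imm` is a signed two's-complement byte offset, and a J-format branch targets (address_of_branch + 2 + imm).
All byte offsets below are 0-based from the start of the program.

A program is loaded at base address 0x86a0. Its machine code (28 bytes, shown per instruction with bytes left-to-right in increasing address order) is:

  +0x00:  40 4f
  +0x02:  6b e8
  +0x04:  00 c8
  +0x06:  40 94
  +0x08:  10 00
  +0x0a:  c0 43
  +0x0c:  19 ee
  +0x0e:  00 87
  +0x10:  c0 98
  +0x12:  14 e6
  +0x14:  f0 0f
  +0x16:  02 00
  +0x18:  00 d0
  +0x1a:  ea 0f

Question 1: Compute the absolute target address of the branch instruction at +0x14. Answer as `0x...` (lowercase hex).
off 0x14: read f0 0f as little → 0x0ff0
  top 4b → 0x0 → bl [J]
  imm@[11:0]=0xff0 (s12→-16) ⇒ $-16
  target = base 0x86a0 + off 0x14 + 2 + imm -16 = 0x86a6

0x86a6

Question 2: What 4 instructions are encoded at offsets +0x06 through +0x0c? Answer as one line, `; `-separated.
shl x1, x2; bl $16; srl x7, x1; lsli $25, x7

@+06  little-endian(40 94) = 0x9440
  opcode bits[15:12]=0x9: shl/RR
  [11:9] rd=2 = x2
  [8:6] rs=1 = x1
@+08  little-endian(10 00) = 0x0010
  opcode bits[15:12]=0x0: bl/J
  [11:0] imm=16 = $16
@+0a  little-endian(c0 43) = 0x43c0
  opcode bits[15:12]=0x4: srl/RR
  [11:9] rd=1 = x1
  [8:6] rs=7 = x7
@+0c  little-endian(19 ee) = 0xee19
  opcode bits[15:12]=0xe: lsli/RI
  [11:9] rd=7 = x7
  [8:0] imm=25 = $25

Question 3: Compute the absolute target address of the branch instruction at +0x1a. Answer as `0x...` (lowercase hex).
off 0x1a: read ea 0f as little → 0x0fea
  top 4b → 0x0 → bl [J]
  [11:0] imm=4074 (s12→-22) = $-22
  target = base 0x86a0 + off 0x1a + 2 + imm -22 = 0x86a6

0x86a6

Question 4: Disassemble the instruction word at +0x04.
incr x4

off 0x04: read 00 c8 as little → 0xc800
  opcode bits[15:12]=0xc: incr/R
  rd@[11:9]=0x4 ⇒ x4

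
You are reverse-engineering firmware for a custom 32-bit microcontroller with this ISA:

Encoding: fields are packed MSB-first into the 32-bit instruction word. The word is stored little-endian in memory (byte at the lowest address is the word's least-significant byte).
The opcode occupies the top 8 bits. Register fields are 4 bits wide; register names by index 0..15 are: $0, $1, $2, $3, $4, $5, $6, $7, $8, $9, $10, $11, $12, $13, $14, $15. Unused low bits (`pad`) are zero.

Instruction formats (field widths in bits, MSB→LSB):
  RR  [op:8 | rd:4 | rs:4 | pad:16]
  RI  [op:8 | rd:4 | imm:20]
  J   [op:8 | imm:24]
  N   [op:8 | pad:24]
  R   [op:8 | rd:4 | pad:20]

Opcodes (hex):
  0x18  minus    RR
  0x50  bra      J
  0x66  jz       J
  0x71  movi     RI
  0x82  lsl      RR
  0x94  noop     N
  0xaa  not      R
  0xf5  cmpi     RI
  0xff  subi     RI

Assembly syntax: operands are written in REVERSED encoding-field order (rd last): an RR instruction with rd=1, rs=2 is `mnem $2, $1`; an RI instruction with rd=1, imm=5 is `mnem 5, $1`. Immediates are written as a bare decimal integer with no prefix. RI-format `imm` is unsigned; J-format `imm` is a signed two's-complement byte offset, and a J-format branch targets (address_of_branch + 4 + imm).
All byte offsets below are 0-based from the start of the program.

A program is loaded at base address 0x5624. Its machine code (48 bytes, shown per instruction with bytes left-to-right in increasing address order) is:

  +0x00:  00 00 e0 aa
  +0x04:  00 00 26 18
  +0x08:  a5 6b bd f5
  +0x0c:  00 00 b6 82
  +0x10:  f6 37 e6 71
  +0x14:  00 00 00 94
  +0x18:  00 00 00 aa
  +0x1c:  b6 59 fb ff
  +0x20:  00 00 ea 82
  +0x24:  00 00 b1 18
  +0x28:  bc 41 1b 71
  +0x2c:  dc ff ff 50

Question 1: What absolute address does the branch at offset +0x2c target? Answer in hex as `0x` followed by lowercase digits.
+0x2c: dc ff ff 50 ⇒ word 0x50ffffdc (little)
  top 8b → 0x50 → bra [J]
  imm: (w>>0)&0xffffff=0xffffdc (s24→-36) → -36
  target = base 0x5624 + off 0x2c + 4 + imm -36 = 0x5630

0x5630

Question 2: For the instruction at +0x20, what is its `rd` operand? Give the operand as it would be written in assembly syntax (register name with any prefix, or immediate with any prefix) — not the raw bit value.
[20] 00 00 ea 82 → 0x82ea0000
  op=0x82ea0000>>24=0x82 ⇒ lsl (RR)
  [23:20] rd=14 = $14
  [19:16] rs=10 = $10

$14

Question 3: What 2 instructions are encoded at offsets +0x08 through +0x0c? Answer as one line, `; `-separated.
[08] a5 6b bd f5 → 0xf5bd6ba5
  op=0xf5bd6ba5>>24=0xf5 ⇒ cmpi (RI)
  rd: (w>>20)&0xf=0xb → $11
  imm: (w>>0)&0xfffff=0xd6ba5 → 879525
[0c] 00 00 b6 82 → 0x82b60000
  op=0x82b60000>>24=0x82 ⇒ lsl (RR)
  rd: (w>>20)&0xf=0xb → $11
  rs: (w>>16)&0xf=0x6 → $6

cmpi 879525, $11; lsl $6, $11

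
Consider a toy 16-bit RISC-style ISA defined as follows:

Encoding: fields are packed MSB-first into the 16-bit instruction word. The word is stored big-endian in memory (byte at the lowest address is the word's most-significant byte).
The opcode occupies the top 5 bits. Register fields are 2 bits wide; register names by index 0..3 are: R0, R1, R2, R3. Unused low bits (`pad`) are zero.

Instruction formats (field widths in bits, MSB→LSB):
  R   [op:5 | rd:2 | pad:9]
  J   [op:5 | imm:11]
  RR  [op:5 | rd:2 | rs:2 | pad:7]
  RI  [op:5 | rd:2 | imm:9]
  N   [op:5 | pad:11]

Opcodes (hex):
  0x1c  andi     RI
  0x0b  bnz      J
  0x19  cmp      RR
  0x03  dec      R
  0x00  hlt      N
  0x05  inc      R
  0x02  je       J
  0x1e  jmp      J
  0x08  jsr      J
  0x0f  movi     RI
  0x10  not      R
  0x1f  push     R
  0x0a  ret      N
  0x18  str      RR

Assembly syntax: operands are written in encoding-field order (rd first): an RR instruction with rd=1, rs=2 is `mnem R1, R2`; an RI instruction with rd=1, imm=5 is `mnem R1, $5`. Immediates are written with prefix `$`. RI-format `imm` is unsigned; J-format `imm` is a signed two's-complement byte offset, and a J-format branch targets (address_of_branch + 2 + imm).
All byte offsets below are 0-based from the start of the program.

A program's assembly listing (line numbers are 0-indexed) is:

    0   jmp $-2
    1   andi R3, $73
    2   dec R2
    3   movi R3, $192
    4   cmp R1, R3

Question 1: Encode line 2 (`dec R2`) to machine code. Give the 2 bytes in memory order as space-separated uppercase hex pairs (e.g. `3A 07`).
2. dec fields op=0x3:5|rd=2:2|pad=0:9 → word 1c00h → 1c 00

1C 00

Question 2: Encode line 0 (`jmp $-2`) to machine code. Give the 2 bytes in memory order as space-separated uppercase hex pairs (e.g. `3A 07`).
line 0 (jmp): pack op=0x1e:5|imm=-2:11 = 0xf7fe; big→ f7 fe

F7 FE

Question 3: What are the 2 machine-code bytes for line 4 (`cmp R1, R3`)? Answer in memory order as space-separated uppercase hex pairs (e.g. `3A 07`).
CB 80

line 4 (cmp): pack op=0x19:5|rd=1:2|rs=3:2|pad=0:7 = 0xcb80; big→ cb 80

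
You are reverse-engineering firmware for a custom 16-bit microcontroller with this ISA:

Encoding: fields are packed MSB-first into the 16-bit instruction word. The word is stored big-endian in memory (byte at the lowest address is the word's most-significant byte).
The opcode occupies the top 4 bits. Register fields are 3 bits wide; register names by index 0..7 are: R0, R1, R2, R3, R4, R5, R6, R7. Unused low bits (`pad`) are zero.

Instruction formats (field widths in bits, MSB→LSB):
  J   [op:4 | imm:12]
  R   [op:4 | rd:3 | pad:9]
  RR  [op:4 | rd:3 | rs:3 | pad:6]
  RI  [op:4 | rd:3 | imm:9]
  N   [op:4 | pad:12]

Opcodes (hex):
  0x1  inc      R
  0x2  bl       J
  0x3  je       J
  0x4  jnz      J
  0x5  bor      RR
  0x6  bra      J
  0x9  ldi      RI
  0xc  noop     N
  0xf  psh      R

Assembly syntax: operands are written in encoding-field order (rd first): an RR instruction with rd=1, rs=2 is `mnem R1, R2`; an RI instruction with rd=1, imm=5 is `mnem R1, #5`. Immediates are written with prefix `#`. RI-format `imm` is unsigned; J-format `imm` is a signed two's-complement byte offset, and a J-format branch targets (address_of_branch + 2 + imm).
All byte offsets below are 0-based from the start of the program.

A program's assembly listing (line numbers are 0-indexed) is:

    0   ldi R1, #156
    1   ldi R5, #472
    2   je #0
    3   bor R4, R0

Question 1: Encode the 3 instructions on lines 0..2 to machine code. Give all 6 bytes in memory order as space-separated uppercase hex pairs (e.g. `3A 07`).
line 0 (ldi): pack op=0x9:4|rd=1:3|imm=156:9 = 0x929c; big→ 92 9c
line 1 (ldi): pack op=0x9:4|rd=5:3|imm=472:9 = 0x9bd8; big→ 9b d8
line 2 (je): pack op=0x3:4|imm=0:12 = 0x3000; big→ 30 00

92 9C 9B D8 30 00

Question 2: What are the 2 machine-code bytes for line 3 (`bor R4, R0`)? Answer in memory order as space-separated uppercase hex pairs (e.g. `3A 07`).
line 3 (bor): pack op=0x5:4|rd=4:3|rs=0:3|pad=0:6 = 0x5800; big→ 58 00

58 00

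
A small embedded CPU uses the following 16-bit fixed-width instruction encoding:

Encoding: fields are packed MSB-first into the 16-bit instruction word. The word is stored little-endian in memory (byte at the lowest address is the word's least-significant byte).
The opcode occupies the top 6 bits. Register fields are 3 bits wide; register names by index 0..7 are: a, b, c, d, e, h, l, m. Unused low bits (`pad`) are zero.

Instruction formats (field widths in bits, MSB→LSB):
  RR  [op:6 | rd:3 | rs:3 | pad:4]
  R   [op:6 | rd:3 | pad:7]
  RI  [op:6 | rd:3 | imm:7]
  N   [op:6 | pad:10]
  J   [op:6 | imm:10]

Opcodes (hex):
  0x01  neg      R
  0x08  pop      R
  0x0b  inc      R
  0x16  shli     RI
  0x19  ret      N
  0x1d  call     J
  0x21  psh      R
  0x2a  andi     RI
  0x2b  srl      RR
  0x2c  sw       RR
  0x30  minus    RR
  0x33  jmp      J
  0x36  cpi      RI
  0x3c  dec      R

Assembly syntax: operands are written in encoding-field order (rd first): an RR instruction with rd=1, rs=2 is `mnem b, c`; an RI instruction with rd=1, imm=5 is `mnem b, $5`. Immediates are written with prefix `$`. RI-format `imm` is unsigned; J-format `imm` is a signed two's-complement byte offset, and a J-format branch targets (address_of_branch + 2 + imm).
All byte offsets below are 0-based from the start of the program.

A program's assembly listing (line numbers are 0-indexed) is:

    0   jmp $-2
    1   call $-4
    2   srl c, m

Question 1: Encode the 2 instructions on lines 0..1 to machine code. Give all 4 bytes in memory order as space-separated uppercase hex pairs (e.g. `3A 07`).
L0: jmp op=0x33:6|imm=-2:10 ⇒ 0xcffe ⇒ little fe cf
L1: call op=0x1d:6|imm=-4:10 ⇒ 0x77fc ⇒ little fc 77

FE CF FC 77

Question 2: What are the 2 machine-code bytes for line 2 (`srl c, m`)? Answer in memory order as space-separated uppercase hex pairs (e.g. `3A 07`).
L2: srl op=0x2b:6|rd=2:3|rs=7:3|pad=0:4 ⇒ 0xad70 ⇒ little 70 ad

70 AD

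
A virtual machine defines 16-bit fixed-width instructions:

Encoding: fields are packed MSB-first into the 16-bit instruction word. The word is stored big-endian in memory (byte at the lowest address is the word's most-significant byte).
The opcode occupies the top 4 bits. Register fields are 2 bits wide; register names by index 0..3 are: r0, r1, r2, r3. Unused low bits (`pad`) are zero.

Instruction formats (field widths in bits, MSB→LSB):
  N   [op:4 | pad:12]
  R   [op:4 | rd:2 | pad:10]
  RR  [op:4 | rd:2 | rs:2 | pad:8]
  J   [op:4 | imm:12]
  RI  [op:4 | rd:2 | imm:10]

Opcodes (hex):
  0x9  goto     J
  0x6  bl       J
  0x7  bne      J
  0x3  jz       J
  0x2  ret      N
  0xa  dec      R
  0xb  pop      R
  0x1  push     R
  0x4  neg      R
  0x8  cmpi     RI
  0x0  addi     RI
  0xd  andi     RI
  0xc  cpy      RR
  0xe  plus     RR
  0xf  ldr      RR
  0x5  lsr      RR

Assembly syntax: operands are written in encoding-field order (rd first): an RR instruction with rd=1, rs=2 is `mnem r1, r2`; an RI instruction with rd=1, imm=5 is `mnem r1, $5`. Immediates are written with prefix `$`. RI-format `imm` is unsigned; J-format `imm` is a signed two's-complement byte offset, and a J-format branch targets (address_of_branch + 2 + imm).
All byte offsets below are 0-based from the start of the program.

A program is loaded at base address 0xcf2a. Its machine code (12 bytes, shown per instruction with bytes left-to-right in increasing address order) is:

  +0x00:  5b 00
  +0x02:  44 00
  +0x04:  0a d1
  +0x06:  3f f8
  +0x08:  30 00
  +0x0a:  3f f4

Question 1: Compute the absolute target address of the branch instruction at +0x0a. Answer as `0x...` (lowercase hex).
0xcf2a

off 0x0a: read 3f f4 as big → 0x3ff4
  opcode bits[15:12]=0x3: jz/J
  [11:0] imm=4084 (s12→-12) = $-12
  target = base 0xcf2a + off 0x0a + 2 + imm -12 = 0xcf2a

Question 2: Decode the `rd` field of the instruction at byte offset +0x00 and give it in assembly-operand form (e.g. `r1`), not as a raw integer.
r2

[00] 5b 00 → 0x5b00
  op=0x5b00>>12=0x5 ⇒ lsr (RR)
  rd: (w>>10)&0x3=0x2 → r2
  rs: (w>>8)&0x3=0x3 → r3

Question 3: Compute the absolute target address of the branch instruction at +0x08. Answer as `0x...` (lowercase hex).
@+08  big-endian(30 00) = 0x3000
  opcode bits[15:12]=0x3: jz/J
  imm@[11:0]=0x0 ⇒ $0
  target = base 0xcf2a + off 0x08 + 2 + imm 0 = 0xcf34

0xcf34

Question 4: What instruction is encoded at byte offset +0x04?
addi r2, $721

+0x04: 0a d1 ⇒ word 0x0ad1 (big)
  opcode bits[15:12]=0x0: addi/RI
  rd: (w>>10)&0x3=0x2 → r2
  imm: (w>>0)&0x3ff=0x2d1 → $721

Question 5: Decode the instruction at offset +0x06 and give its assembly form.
jz $-8

[06] 3f f8 → 0x3ff8
  opcode bits[15:12]=0x3: jz/J
  imm@[11:0]=0xff8 (s12→-8) ⇒ $-8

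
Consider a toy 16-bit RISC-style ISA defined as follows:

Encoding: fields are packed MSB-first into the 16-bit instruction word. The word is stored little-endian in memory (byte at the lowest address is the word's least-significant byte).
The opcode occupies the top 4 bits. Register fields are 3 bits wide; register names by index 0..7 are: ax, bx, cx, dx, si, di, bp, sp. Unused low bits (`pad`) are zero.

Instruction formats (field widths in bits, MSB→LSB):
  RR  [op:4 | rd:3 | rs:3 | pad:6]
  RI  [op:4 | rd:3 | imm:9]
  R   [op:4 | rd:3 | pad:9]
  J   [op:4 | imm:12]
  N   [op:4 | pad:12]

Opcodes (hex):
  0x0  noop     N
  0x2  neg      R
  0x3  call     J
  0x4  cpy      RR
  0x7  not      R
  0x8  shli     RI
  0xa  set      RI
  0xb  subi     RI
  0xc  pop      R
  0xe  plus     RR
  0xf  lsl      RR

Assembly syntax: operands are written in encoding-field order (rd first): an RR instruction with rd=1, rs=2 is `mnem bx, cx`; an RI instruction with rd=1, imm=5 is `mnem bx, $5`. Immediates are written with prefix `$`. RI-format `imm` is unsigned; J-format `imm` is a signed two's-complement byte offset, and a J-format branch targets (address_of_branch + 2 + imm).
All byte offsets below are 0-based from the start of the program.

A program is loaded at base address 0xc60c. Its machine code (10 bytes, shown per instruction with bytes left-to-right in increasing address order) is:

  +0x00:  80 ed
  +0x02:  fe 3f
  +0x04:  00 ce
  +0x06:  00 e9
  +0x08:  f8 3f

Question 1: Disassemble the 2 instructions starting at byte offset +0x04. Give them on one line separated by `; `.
pop sp; plus si, si

[04] 00 ce → 0xce00
  top 4b → 0xc → pop [R]
  rd@[11:9]=0x7 ⇒ sp
[06] 00 e9 → 0xe900
  top 4b → 0xe → plus [RR]
  rd@[11:9]=0x4 ⇒ si
  rs@[8:6]=0x4 ⇒ si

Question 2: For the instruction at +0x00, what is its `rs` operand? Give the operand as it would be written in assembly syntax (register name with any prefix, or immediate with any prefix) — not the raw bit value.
off 0x00: read 80 ed as little → 0xed80
  opcode bits[15:12]=0xe: plus/RR
  rd: (w>>9)&0x7=0x6 → bp
  rs: (w>>6)&0x7=0x6 → bp

bp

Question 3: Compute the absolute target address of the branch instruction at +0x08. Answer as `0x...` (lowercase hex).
0xc60e

[08] f8 3f → 0x3ff8
  op=0x3ff8>>12=0x3 ⇒ call (J)
  [11:0] imm=4088 (s12→-8) = $-8
  target = base 0xc60c + off 0x08 + 2 + imm -8 = 0xc60e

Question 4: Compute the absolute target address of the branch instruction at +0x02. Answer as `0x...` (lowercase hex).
0xc60e

+0x02: fe 3f ⇒ word 0x3ffe (little)
  opcode bits[15:12]=0x3: call/J
  imm: (w>>0)&0xfff=0xffe (s12→-2) → $-2
  target = base 0xc60c + off 0x02 + 2 + imm -2 = 0xc60e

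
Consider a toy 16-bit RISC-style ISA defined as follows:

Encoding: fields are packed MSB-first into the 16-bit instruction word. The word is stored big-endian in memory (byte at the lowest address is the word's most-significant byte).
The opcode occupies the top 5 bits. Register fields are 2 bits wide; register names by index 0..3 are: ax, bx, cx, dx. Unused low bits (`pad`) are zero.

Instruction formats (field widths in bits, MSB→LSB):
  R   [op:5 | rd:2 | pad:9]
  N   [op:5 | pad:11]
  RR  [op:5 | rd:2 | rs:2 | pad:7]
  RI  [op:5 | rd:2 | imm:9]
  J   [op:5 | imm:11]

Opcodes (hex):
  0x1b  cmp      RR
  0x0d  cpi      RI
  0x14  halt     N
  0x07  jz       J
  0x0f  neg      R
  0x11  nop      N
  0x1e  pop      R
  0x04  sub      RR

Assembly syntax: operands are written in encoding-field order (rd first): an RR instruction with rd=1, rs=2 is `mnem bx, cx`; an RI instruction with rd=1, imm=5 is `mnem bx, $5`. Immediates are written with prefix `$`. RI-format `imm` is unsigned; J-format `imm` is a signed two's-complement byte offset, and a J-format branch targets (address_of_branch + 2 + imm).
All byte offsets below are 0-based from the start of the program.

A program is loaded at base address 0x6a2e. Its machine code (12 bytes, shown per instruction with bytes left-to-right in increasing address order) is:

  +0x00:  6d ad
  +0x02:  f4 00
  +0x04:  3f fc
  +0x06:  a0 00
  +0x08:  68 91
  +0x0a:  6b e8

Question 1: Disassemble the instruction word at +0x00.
@+00  big-endian(6d ad) = 0x6dad
  opcode bits[15:11]=0xd: cpi/RI
  rd: (w>>9)&0x3=0x2 → cx
  imm: (w>>0)&0x1ff=0x1ad → $429

cpi cx, $429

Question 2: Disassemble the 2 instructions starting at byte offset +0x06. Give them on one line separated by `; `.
halt; cpi ax, $145

off 0x06: read a0 00 as big → 0xa000
  top 5b → 0x14 → halt [N]
off 0x08: read 68 91 as big → 0x6891
  top 5b → 0xd → cpi [RI]
  rd@[10:9]=0x0 ⇒ ax
  imm@[8:0]=0x91 ⇒ $145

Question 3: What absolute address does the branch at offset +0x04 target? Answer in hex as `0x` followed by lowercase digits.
off 0x04: read 3f fc as big → 0x3ffc
  opcode bits[15:11]=0x7: jz/J
  imm@[10:0]=0x7fc (s11→-4) ⇒ $-4
  target = base 0x6a2e + off 0x04 + 2 + imm -4 = 0x6a30

0x6a30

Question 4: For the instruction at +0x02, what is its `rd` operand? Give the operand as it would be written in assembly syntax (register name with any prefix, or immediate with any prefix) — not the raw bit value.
+0x02: f4 00 ⇒ word 0xf400 (big)
  opcode bits[15:11]=0x1e: pop/R
  rd: (w>>9)&0x3=0x2 → cx

cx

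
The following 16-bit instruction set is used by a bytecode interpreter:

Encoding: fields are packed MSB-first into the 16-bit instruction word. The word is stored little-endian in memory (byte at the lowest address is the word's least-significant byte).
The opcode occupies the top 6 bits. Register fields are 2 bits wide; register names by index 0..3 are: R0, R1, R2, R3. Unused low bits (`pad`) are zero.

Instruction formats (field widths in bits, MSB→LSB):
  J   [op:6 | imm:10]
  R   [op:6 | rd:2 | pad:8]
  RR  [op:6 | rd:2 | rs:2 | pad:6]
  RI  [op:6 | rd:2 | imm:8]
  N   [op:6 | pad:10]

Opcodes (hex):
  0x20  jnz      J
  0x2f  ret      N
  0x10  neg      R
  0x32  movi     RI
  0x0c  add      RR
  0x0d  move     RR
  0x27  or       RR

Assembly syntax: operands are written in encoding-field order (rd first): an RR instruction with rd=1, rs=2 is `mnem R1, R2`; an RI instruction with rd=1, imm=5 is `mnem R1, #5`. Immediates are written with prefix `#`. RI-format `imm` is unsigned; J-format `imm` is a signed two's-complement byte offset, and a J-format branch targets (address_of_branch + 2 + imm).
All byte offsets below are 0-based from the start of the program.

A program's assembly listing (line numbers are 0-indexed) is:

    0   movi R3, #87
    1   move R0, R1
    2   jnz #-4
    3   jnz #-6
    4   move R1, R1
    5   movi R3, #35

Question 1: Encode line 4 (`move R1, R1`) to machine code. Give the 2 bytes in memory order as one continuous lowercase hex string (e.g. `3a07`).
4035

line 4 (move): pack op=0xd:6|rd=1:2|rs=1:2|pad=0:6 = 0x3540; little→ 40 35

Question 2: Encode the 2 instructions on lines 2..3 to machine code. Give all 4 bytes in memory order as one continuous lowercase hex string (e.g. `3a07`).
fc83fa83

L2: jnz op=0x20:6|imm=-4:10 ⇒ 0x83fc ⇒ little fc 83
L3: jnz op=0x20:6|imm=-6:10 ⇒ 0x83fa ⇒ little fa 83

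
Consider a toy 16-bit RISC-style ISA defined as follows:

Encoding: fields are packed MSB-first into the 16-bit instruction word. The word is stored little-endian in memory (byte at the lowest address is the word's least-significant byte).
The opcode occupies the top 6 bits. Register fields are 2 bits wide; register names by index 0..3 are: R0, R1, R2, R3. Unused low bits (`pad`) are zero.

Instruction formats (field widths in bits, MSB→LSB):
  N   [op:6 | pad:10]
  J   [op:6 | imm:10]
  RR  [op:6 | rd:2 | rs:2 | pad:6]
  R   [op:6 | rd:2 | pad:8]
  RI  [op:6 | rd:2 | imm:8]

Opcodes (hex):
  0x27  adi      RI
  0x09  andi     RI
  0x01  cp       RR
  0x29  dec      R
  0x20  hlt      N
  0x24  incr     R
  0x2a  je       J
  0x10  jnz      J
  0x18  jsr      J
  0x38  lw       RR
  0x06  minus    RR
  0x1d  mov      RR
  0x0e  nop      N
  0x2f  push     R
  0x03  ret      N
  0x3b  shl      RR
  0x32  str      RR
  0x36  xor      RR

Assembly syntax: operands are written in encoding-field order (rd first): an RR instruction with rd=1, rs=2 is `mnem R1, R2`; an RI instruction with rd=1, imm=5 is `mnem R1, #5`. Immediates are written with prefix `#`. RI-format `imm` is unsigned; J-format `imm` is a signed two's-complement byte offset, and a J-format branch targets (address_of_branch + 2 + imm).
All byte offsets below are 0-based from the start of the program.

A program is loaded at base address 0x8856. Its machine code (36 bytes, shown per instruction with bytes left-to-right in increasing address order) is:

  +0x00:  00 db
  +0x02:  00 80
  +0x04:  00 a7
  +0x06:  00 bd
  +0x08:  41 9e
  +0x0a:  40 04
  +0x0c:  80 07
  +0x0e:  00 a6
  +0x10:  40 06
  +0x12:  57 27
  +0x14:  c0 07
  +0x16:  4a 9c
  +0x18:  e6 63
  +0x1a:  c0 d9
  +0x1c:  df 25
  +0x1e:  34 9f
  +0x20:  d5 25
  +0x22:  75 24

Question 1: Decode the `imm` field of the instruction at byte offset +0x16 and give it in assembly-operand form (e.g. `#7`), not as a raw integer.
+0x16: 4a 9c ⇒ word 0x9c4a (little)
  top 6b → 0x27 → adi [RI]
  rd@[9:8]=0x0 ⇒ R0
  imm@[7:0]=0x4a ⇒ #74

#74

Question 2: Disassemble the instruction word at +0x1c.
off 0x1c: read df 25 as little → 0x25df
  top 6b → 0x9 → andi [RI]
  rd: (w>>8)&0x3=0x1 → R1
  imm: (w>>0)&0xff=0xdf → #223

andi R1, #223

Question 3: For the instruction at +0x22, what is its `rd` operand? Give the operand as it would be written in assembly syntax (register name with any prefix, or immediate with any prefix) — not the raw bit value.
off 0x22: read 75 24 as little → 0x2475
  opcode bits[15:10]=0x9: andi/RI
  rd: (w>>8)&0x3=0x0 → R0
  imm: (w>>0)&0xff=0x75 → #117

R0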